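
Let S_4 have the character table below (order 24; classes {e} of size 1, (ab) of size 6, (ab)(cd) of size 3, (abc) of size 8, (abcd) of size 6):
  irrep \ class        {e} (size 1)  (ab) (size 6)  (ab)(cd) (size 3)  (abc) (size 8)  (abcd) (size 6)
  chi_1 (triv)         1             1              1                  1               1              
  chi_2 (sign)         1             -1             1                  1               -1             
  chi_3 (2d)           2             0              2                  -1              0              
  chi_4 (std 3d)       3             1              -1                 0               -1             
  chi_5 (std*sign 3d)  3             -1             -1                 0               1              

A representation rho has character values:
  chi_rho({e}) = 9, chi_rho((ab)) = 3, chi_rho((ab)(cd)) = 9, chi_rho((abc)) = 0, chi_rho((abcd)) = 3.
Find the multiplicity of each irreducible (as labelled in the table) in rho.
Multiplicities: chi_1: 3, chi_2: 0, chi_3: 3, chi_4: 0, chi_5: 0.

Explanation: Use <chi_rho, chi> = (1/|G|) sum_C |C| * chi_rho(C) * conj(chi(C)) with |G| = 24 for each irreducible chi in the table:
  <chi_rho, chi_1> = (1/24)[1*(9)*conj(1) + 6*(3)*conj(1) + 3*(9)*conj(1) + 8*(0)*conj(1) + 6*(3)*conj(1)]
      = (1/24)[(9) + (18) + (27) + (0) + (18)] = 72/24 = 3
  <chi_rho, chi_2> = (1/24)[1*(9)*conj(1) + 6*(3)*conj(-1) + 3*(9)*conj(1) + 8*(0)*conj(1) + 6*(3)*conj(-1)]
      = (1/24)[(9) + (-18) + (27) + (0) + (-18)] = 0/24 = 0
  <chi_rho, chi_3> = (1/24)[1*(9)*conj(2) + 6*(3)*conj(0) + 3*(9)*conj(2) + 8*(0)*conj(-1) + 6*(3)*conj(0)]
      = (1/24)[(18) + (0) + (54) + (0) + (0)] = 72/24 = 3
  <chi_rho, chi_4> = (1/24)[1*(9)*conj(3) + 6*(3)*conj(1) + 3*(9)*conj(-1) + 8*(0)*conj(0) + 6*(3)*conj(-1)]
      = (1/24)[(27) + (18) + (-27) + (0) + (-18)] = 0/24 = 0
  <chi_rho, chi_5> = (1/24)[1*(9)*conj(3) + 6*(3)*conj(-1) + 3*(9)*conj(-1) + 8*(0)*conj(0) + 6*(3)*conj(1)]
      = (1/24)[(27) + (-18) + (-27) + (0) + (18)] = 0/24 = 0
Dimension check: dim(rho) = sum (mult * dim) = 3*1 + 0*1 + 3*2 + 0*3 + 0*3 = 9 = chi_rho(e) = 9.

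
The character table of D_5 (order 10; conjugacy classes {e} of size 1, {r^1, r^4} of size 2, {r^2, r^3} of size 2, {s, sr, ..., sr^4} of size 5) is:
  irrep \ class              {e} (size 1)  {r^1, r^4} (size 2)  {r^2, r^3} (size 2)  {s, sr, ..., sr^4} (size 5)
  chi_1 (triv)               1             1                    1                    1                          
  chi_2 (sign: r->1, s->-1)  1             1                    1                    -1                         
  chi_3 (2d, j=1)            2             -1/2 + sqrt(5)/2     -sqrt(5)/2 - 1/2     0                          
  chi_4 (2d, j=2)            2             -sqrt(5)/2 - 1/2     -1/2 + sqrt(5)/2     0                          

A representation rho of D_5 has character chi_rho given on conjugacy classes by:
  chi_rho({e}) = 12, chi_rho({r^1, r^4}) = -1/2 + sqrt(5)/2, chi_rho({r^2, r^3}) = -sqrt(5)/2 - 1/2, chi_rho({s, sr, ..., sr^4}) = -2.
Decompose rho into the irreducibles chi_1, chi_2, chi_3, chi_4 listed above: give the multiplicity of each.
Multiplicities: chi_1: 0, chi_2: 2, chi_3: 3, chi_4: 2.

Use <chi_rho, chi> = (1/|G|) sum_C |C| * chi_rho(C) * conj(chi(C)) with |G| = 10 for each irreducible chi in the table:
  <chi_rho, chi_1> = (1/10)[1*(12)*conj(1) + 2*(-1/2 + sqrt(5)/2)*conj(1) + 2*(-sqrt(5)/2 - 1/2)*conj(1) + 5*(-2)*conj(1)]
      = (1/10)[(12) + (-1 + sqrt(5)) + (-sqrt(5) - 1) + (-10)] = 0/10 = 0
  <chi_rho, chi_2> = (1/10)[1*(12)*conj(1) + 2*(-1/2 + sqrt(5)/2)*conj(1) + 2*(-sqrt(5)/2 - 1/2)*conj(1) + 5*(-2)*conj(-1)]
      = (1/10)[(12) + (-1 + sqrt(5)) + (-sqrt(5) - 1) + (10)] = 20/10 = 2
  <chi_rho, chi_3> = (1/10)[1*(12)*conj(2) + 2*(-1/2 + sqrt(5)/2)*conj(-1/2 + sqrt(5)/2) + 2*(-sqrt(5)/2 - 1/2)*conj(-sqrt(5)/2 - 1/2) + 5*(-2)*conj(0)]
      = (1/10)[(24) + (3 - sqrt(5)) + (sqrt(5) + 3) + (0)] = 30/10 = 3
  <chi_rho, chi_4> = (1/10)[1*(12)*conj(2) + 2*(-1/2 + sqrt(5)/2)*conj(-sqrt(5)/2 - 1/2) + 2*(-sqrt(5)/2 - 1/2)*conj(-1/2 + sqrt(5)/2) + 5*(-2)*conj(0)]
      = (1/10)[(24) + (-2) + (-2) + (0)] = 20/10 = 2
Dimension check: dim(rho) = sum (mult * dim) = 0*1 + 2*1 + 3*2 + 2*2 = 12 = chi_rho(e) = 12.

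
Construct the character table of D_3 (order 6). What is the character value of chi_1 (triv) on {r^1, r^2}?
Conjugacy classes: {e} of size 1, {r^1, r^2} of size 2, {s, sr, ..., sr^2} of size 3.
Character table:
  irrep \ class              {e} (size 1)  {r^1, r^2} (size 2)  {s, sr, ..., sr^2} (size 3)
  chi_1 (triv)               1             1                    1                          
  chi_2 (sign: r->1, s->-1)  1             1                    -1                         
  chi_3 (2d, j=1)            2             -1                   0                          

Spot check: chi_1 (triv) on {r^1, r^2} = 1.

Explanation: D_3 has order 2*3 = 6 with 3 conjugacy classes, hence 3 irreducibles. Sum of squared dims 1 + 1 + 4 = 6 = |G|. Linear characters come from the abelianisation; the 2-dimensional irreps have character r^k -> 2*cos(2*pi*j*k/3), reflections -> 0.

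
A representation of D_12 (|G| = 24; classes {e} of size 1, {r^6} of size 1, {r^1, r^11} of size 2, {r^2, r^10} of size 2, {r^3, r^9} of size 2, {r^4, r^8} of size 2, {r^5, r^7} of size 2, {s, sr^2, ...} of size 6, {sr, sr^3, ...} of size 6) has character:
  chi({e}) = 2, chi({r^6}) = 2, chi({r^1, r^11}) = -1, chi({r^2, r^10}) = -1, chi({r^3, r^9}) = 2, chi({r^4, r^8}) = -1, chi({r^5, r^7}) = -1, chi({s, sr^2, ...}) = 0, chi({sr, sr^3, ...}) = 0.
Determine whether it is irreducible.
Irreducible: <chi, chi> = 1.

Details: <chi, chi> = (1/|G|) sum_C |C| * |chi(C)|^2 = (1/24)[1*|2|^2 + 1*|2|^2 + 2*|-1|^2 + 2*|-1|^2 + 2*|2|^2 + 2*|-1|^2 + 2*|-1|^2 + 6*|0|^2 + 6*|0|^2]
  = (1/24)[(4) + (4) + (2) + (2) + (8) + (2) + (2) + (0) + (0)] = 24/24 = 1.
A character is irreducible iff <chi, chi> = 1, so this representation is irreducible.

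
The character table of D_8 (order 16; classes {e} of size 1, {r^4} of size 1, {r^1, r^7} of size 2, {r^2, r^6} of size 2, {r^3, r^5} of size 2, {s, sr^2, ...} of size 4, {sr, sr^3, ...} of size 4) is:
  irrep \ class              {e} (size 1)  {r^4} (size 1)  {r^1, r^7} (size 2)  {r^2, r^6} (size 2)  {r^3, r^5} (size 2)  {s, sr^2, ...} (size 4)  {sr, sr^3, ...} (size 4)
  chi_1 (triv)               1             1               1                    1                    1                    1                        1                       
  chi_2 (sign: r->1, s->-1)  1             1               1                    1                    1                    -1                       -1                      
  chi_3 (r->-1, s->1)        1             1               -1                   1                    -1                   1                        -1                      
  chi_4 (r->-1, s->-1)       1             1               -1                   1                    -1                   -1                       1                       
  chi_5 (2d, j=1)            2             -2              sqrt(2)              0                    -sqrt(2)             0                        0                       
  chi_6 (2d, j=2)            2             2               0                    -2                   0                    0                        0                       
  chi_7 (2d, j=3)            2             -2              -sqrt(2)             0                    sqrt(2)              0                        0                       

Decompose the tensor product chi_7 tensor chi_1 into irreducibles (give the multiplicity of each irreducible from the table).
chi_7 tensor chi_1 = chi_7 (all other irreducibles have multiplicity 0).

Solution. The character of a tensor product is the pointwise product (chi_7 * chi_1)(C) = chi_7(C) * chi_1(C):
  {e}: (2)*(1), {r^4}: (-2)*(1), {r^1, r^7}: (-sqrt(2))*(1), {r^2, r^6}: (0)*(1), {r^3, r^5}: (sqrt(2))*(1), {s, sr^2, ...}: (0)*(1), {sr, sr^3, ...}: (0)*(1)
so (chi_7 * chi_1) takes values
  {e} -> 2, {r^4} -> -2, {r^1, r^7} -> -sqrt(2), {r^2, r^6} -> 0, {r^3, r^5} -> sqrt(2), {s, sr^2, ...} -> 0, {sr, sr^3, ...} -> 0.
Now take the inner product of this character with each irreducible chi from the table, <chi_7*chi_1, chi> = (1/16) sum_C |C| (chi_7*chi_1)(C) conj(chi(C)):
  <chi_7*chi_1, chi_1> = (1/16)[1*(2)*conj(1) + 1*(-2)*conj(1) + 2*(-sqrt(2))*conj(1) + 2*(0)*conj(1) + 2*(sqrt(2))*conj(1) + 4*(0)*conj(1) + 4*(0)*conj(1)]
      = (1/16)[(2) + (-2) + (-2*sqrt(2)) + (0) + (2*sqrt(2)) + (0) + (0)] = 0/16 = 0
  <chi_7*chi_1, chi_2> = (1/16)[1*(2)*conj(1) + 1*(-2)*conj(1) + 2*(-sqrt(2))*conj(1) + 2*(0)*conj(1) + 2*(sqrt(2))*conj(1) + 4*(0)*conj(-1) + 4*(0)*conj(-1)]
      = (1/16)[(2) + (-2) + (-2*sqrt(2)) + (0) + (2*sqrt(2)) + (0) + (0)] = 0/16 = 0
  <chi_7*chi_1, chi_3> = (1/16)[1*(2)*conj(1) + 1*(-2)*conj(1) + 2*(-sqrt(2))*conj(-1) + 2*(0)*conj(1) + 2*(sqrt(2))*conj(-1) + 4*(0)*conj(1) + 4*(0)*conj(-1)]
      = (1/16)[(2) + (-2) + (2*sqrt(2)) + (0) + (-2*sqrt(2)) + (0) + (0)] = 0/16 = 0
  <chi_7*chi_1, chi_4> = (1/16)[1*(2)*conj(1) + 1*(-2)*conj(1) + 2*(-sqrt(2))*conj(-1) + 2*(0)*conj(1) + 2*(sqrt(2))*conj(-1) + 4*(0)*conj(-1) + 4*(0)*conj(1)]
      = (1/16)[(2) + (-2) + (2*sqrt(2)) + (0) + (-2*sqrt(2)) + (0) + (0)] = 0/16 = 0
  <chi_7*chi_1, chi_5> = (1/16)[1*(2)*conj(2) + 1*(-2)*conj(-2) + 2*(-sqrt(2))*conj(sqrt(2)) + 2*(0)*conj(0) + 2*(sqrt(2))*conj(-sqrt(2)) + 4*(0)*conj(0) + 4*(0)*conj(0)]
      = (1/16)[(4) + (4) + (-4) + (0) + (-4) + (0) + (0)] = 0/16 = 0
  <chi_7*chi_1, chi_6> = (1/16)[1*(2)*conj(2) + 1*(-2)*conj(2) + 2*(-sqrt(2))*conj(0) + 2*(0)*conj(-2) + 2*(sqrt(2))*conj(0) + 4*(0)*conj(0) + 4*(0)*conj(0)]
      = (1/16)[(4) + (-4) + (0) + (0) + (0) + (0) + (0)] = 0/16 = 0
  <chi_7*chi_1, chi_7> = (1/16)[1*(2)*conj(2) + 1*(-2)*conj(-2) + 2*(-sqrt(2))*conj(-sqrt(2)) + 2*(0)*conj(0) + 2*(sqrt(2))*conj(sqrt(2)) + 4*(0)*conj(0) + 4*(0)*conj(0)]
      = (1/16)[(4) + (4) + (4) + (0) + (4) + (0) + (0)] = 16/16 = 1
Hence the multiplicities are chi_7: 1. Dimension check: dim(chi_7)*dim(chi_1) = 2*1 = 2 and sum (mult * dim) = 1*2 = 2.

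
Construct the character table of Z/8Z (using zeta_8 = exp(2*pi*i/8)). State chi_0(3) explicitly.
Character table of Z/8Z (irreps indexed chi_0,...,chi_7 with chi_k(m) = zeta_8^(k*m), zeta_8 = exp(2*pi*i/8)):
  irrep \ class  {0} (size 1)  {1} (size 1)    {2} (size 1)  {3} (size 1)    {4} (size 1)  {5} (size 1)    {6} (size 1)  {7} (size 1)  
  chi_0          1             1               1             1               1             1               1             1             
  chi_1          1             exp(I*pi/4)     I             exp(3*I*pi/4)   -1            exp(-3*I*pi/4)  -I            exp(-I*pi/4)  
  chi_2          1             I               -1            -I              1             I               -1            -I            
  chi_3          1             exp(3*I*pi/4)   -I            exp(I*pi/4)     -1            exp(-I*pi/4)    I             exp(-3*I*pi/4)
  chi_4          1             -1              1             -1              1             -1              1             -1            
  chi_5          1             exp(-3*I*pi/4)  I             exp(-I*pi/4)    -1            exp(I*pi/4)     -I            exp(3*I*pi/4) 
  chi_6          1             -I              -1            I               1             -I              -1            I             
  chi_7          1             exp(-I*pi/4)    -I            exp(-3*I*pi/4)  -1            exp(3*I*pi/4)   I             exp(I*pi/4)   

Spot check: chi_0(3) = zeta_8^(0*3) = zeta_8^0 = 1.

Reasoning: Z/8Z is abelian, so all 8 irreducible complex representations are 1-dimensional. They are given by chi_k(m) = zeta_8^(k*m) for k = 0,...,7. Row orthogonality: sum_m chi_k(m) conj(chi_l(m)) = 8 * [k = l].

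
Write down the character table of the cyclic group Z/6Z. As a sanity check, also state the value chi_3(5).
Character table of Z/6Z (irreps indexed chi_0,...,chi_5 with chi_k(m) = zeta_6^(k*m), zeta_6 = exp(2*pi*i/6)):
  irrep \ class  {0} (size 1)  {1} (size 1)    {2} (size 1)    {3} (size 1)  {4} (size 1)    {5} (size 1)  
  chi_0          1             1               1               1             1               1             
  chi_1          1             exp(I*pi/3)     exp(2*I*pi/3)   -1            exp(-2*I*pi/3)  exp(-I*pi/3)  
  chi_2          1             exp(2*I*pi/3)   exp(-2*I*pi/3)  1             exp(2*I*pi/3)   exp(-2*I*pi/3)
  chi_3          1             -1              1               -1            1               -1            
  chi_4          1             exp(-2*I*pi/3)  exp(2*I*pi/3)   1             exp(-2*I*pi/3)  exp(2*I*pi/3) 
  chi_5          1             exp(-I*pi/3)    exp(-2*I*pi/3)  -1            exp(2*I*pi/3)   exp(I*pi/3)   

Spot check: chi_3(5) = zeta_6^(3*5) = zeta_6^15 = -1.

Z/6Z is abelian, so all 6 irreducible complex representations are 1-dimensional. They are given by chi_k(m) = zeta_6^(k*m) for k = 0,...,5. Row orthogonality: sum_m chi_k(m) conj(chi_l(m)) = 6 * [k = l].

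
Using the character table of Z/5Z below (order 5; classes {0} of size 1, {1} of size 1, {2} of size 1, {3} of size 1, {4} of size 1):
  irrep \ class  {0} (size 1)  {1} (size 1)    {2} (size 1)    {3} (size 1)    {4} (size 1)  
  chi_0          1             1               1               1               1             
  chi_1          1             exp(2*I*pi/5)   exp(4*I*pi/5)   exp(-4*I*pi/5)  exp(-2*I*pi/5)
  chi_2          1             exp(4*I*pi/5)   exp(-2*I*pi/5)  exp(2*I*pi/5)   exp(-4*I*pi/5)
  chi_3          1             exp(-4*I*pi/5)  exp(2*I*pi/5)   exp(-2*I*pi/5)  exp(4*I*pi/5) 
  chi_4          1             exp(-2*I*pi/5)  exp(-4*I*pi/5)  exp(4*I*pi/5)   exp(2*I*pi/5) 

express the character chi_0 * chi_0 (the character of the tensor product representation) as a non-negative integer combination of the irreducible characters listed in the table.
chi_0 tensor chi_0 = chi_0 (all other irreducibles have multiplicity 0).

Working: The character of a tensor product is the pointwise product (chi_0 * chi_0)(C) = chi_0(C) * chi_0(C):
  {0}: (1)*(1), {1}: (1)*(1), {2}: (1)*(1), {3}: (1)*(1), {4}: (1)*(1)
so (chi_0 * chi_0) takes values
  {0} -> 1, {1} -> 1, {2} -> 1, {3} -> 1, {4} -> 1.
Now take the inner product of this character with each irreducible chi from the table, <chi_0*chi_0, chi> = (1/5) sum_C |C| (chi_0*chi_0)(C) conj(chi(C)):
  <chi_0*chi_0, chi_0> = (1/5)[1*(1)*conj(1) + 1*(1)*conj(1) + 1*(1)*conj(1) + 1*(1)*conj(1) + 1*(1)*conj(1)]
      = (1/5)[(1) + (1) + (1) + (1) + (1)] = 5/5 = 1
  <chi_0*chi_0, chi_1> = (1/5)[1*(1)*conj(1) + 1*(1)*conj(exp(2*I*pi/5)) + 1*(1)*conj(exp(4*I*pi/5)) + 1*(1)*conj(exp(-4*I*pi/5)) + 1*(1)*conj(exp(-2*I*pi/5))]
      = (1/5)[(1) + (exp(-2*I*pi/5)) + (exp(-4*I*pi/5)) + (exp(4*I*pi/5)) + (exp(2*I*pi/5))] = 0/5 = 0
  <chi_0*chi_0, chi_2> = (1/5)[1*(1)*conj(1) + 1*(1)*conj(exp(4*I*pi/5)) + 1*(1)*conj(exp(-2*I*pi/5)) + 1*(1)*conj(exp(2*I*pi/5)) + 1*(1)*conj(exp(-4*I*pi/5))]
      = (1/5)[(1) + (exp(-4*I*pi/5)) + (exp(2*I*pi/5)) + (exp(-2*I*pi/5)) + (exp(4*I*pi/5))] = 0/5 = 0
  <chi_0*chi_0, chi_3> = (1/5)[1*(1)*conj(1) + 1*(1)*conj(exp(-4*I*pi/5)) + 1*(1)*conj(exp(2*I*pi/5)) + 1*(1)*conj(exp(-2*I*pi/5)) + 1*(1)*conj(exp(4*I*pi/5))]
      = (1/5)[(1) + (exp(4*I*pi/5)) + (exp(-2*I*pi/5)) + (exp(2*I*pi/5)) + (exp(-4*I*pi/5))] = 0/5 = 0
  <chi_0*chi_0, chi_4> = (1/5)[1*(1)*conj(1) + 1*(1)*conj(exp(-2*I*pi/5)) + 1*(1)*conj(exp(-4*I*pi/5)) + 1*(1)*conj(exp(4*I*pi/5)) + 1*(1)*conj(exp(2*I*pi/5))]
      = (1/5)[(1) + (exp(2*I*pi/5)) + (exp(4*I*pi/5)) + (exp(-4*I*pi/5)) + (exp(-2*I*pi/5))] = 0/5 = 0
(Exp terms are combined using exp(i*s)*conj(exp(i*t)) = exp(i*(s-t)), and sums of them are collapsed using the identity that for every m > 1 the m distinct m-th roots of unity sum to 0, e.g. 1 + exp(2*I*pi/3) + exp(-2*I*pi/3) = 0.)
Hence the multiplicities are chi_0: 1. Dimension check: dim(chi_0)*dim(chi_0) = 1*1 = 1 and sum (mult * dim) = 1*1 = 1.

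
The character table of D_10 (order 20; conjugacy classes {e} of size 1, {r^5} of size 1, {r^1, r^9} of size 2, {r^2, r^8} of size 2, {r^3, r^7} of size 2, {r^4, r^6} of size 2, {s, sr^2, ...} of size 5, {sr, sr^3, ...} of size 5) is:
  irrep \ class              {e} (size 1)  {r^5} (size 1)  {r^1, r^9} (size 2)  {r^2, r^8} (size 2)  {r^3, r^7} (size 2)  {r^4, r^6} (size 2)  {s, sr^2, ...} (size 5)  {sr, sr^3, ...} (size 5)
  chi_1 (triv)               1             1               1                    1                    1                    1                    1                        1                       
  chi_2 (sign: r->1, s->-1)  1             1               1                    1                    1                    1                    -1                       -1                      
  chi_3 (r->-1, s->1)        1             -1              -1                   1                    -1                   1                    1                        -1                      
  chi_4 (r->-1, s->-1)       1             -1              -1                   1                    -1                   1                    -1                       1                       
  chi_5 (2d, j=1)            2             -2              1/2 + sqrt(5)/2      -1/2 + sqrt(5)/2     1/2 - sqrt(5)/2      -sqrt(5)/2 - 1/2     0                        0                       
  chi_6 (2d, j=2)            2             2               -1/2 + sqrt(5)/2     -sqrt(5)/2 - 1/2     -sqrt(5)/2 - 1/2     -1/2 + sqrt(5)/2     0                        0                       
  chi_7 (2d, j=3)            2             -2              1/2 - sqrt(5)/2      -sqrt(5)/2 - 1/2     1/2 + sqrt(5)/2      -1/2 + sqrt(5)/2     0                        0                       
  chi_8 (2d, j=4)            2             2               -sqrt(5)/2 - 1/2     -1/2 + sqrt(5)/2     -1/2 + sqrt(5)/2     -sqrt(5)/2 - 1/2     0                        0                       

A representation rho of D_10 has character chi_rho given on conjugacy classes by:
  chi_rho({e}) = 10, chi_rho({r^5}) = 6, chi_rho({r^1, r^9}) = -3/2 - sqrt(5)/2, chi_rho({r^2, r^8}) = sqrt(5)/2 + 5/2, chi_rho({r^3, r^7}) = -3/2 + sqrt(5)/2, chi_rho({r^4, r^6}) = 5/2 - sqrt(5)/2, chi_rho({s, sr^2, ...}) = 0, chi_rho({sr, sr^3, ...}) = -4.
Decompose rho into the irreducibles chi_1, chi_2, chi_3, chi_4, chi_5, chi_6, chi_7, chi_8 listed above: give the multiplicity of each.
Multiplicities: chi_1: 0, chi_2: 2, chi_3: 2, chi_4: 0, chi_5: 0, chi_6: 1, chi_7: 0, chi_8: 2.

Explanation: Use <chi_rho, chi> = (1/|G|) sum_C |C| * chi_rho(C) * conj(chi(C)) with |G| = 20 for each irreducible chi in the table:
  <chi_rho, chi_1> = (1/20)[1*(10)*conj(1) + 1*(6)*conj(1) + 2*(-3/2 - sqrt(5)/2)*conj(1) + 2*(sqrt(5)/2 + 5/2)*conj(1) + 2*(-3/2 + sqrt(5)/2)*conj(1) + 2*(5/2 - sqrt(5)/2)*conj(1) + 5*(0)*conj(1) + 5*(-4)*conj(1)]
      = (1/20)[(10) + (6) + (-3 - sqrt(5)) + (sqrt(5) + 5) + (-3 + sqrt(5)) + (5 - sqrt(5)) + (0) + (-20)] = 0/20 = 0
  <chi_rho, chi_2> = (1/20)[1*(10)*conj(1) + 1*(6)*conj(1) + 2*(-3/2 - sqrt(5)/2)*conj(1) + 2*(sqrt(5)/2 + 5/2)*conj(1) + 2*(-3/2 + sqrt(5)/2)*conj(1) + 2*(5/2 - sqrt(5)/2)*conj(1) + 5*(0)*conj(-1) + 5*(-4)*conj(-1)]
      = (1/20)[(10) + (6) + (-3 - sqrt(5)) + (sqrt(5) + 5) + (-3 + sqrt(5)) + (5 - sqrt(5)) + (0) + (20)] = 40/20 = 2
  <chi_rho, chi_3> = (1/20)[1*(10)*conj(1) + 1*(6)*conj(-1) + 2*(-3/2 - sqrt(5)/2)*conj(-1) + 2*(sqrt(5)/2 + 5/2)*conj(1) + 2*(-3/2 + sqrt(5)/2)*conj(-1) + 2*(5/2 - sqrt(5)/2)*conj(1) + 5*(0)*conj(1) + 5*(-4)*conj(-1)]
      = (1/20)[(10) + (-6) + (sqrt(5) + 3) + (sqrt(5) + 5) + (3 - sqrt(5)) + (5 - sqrt(5)) + (0) + (20)] = 40/20 = 2
  <chi_rho, chi_4> = (1/20)[1*(10)*conj(1) + 1*(6)*conj(-1) + 2*(-3/2 - sqrt(5)/2)*conj(-1) + 2*(sqrt(5)/2 + 5/2)*conj(1) + 2*(-3/2 + sqrt(5)/2)*conj(-1) + 2*(5/2 - sqrt(5)/2)*conj(1) + 5*(0)*conj(-1) + 5*(-4)*conj(1)]
      = (1/20)[(10) + (-6) + (sqrt(5) + 3) + (sqrt(5) + 5) + (3 - sqrt(5)) + (5 - sqrt(5)) + (0) + (-20)] = 0/20 = 0
  <chi_rho, chi_5> = (1/20)[1*(10)*conj(2) + 1*(6)*conj(-2) + 2*(-3/2 - sqrt(5)/2)*conj(1/2 + sqrt(5)/2) + 2*(sqrt(5)/2 + 5/2)*conj(-1/2 + sqrt(5)/2) + 2*(-3/2 + sqrt(5)/2)*conj(1/2 - sqrt(5)/2) + 2*(5/2 - sqrt(5)/2)*conj(-sqrt(5)/2 - 1/2) + 5*(0)*conj(0) + 5*(-4)*conj(0)]
      = (1/20)[(20) + (-12) + (-2*sqrt(5) - 4) + (2*sqrt(5)) + (-4 + 2*sqrt(5)) + (-2*sqrt(5)) + (0) + (0)] = 0/20 = 0
  <chi_rho, chi_6> = (1/20)[1*(10)*conj(2) + 1*(6)*conj(2) + 2*(-3/2 - sqrt(5)/2)*conj(-1/2 + sqrt(5)/2) + 2*(sqrt(5)/2 + 5/2)*conj(-sqrt(5)/2 - 1/2) + 2*(-3/2 + sqrt(5)/2)*conj(-sqrt(5)/2 - 1/2) + 2*(5/2 - sqrt(5)/2)*conj(-1/2 + sqrt(5)/2) + 5*(0)*conj(0) + 5*(-4)*conj(0)]
      = (1/20)[(20) + (12) + (-sqrt(5) - 1) + (-3*sqrt(5) - 5) + (-1 + sqrt(5)) + (-5 + 3*sqrt(5)) + (0) + (0)] = 20/20 = 1
  <chi_rho, chi_7> = (1/20)[1*(10)*conj(2) + 1*(6)*conj(-2) + 2*(-3/2 - sqrt(5)/2)*conj(1/2 - sqrt(5)/2) + 2*(sqrt(5)/2 + 5/2)*conj(-sqrt(5)/2 - 1/2) + 2*(-3/2 + sqrt(5)/2)*conj(1/2 + sqrt(5)/2) + 2*(5/2 - sqrt(5)/2)*conj(-1/2 + sqrt(5)/2) + 5*(0)*conj(0) + 5*(-4)*conj(0)]
      = (1/20)[(20) + (-12) + (1 + sqrt(5)) + (-3*sqrt(5) - 5) + (1 - sqrt(5)) + (-5 + 3*sqrt(5)) + (0) + (0)] = 0/20 = 0
  <chi_rho, chi_8> = (1/20)[1*(10)*conj(2) + 1*(6)*conj(2) + 2*(-3/2 - sqrt(5)/2)*conj(-sqrt(5)/2 - 1/2) + 2*(sqrt(5)/2 + 5/2)*conj(-1/2 + sqrt(5)/2) + 2*(-3/2 + sqrt(5)/2)*conj(-1/2 + sqrt(5)/2) + 2*(5/2 - sqrt(5)/2)*conj(-sqrt(5)/2 - 1/2) + 5*(0)*conj(0) + 5*(-4)*conj(0)]
      = (1/20)[(20) + (12) + (4 + 2*sqrt(5)) + (2*sqrt(5)) + (4 - 2*sqrt(5)) + (-2*sqrt(5)) + (0) + (0)] = 40/20 = 2
Dimension check: dim(rho) = sum (mult * dim) = 0*1 + 2*1 + 2*1 + 0*1 + 0*2 + 1*2 + 0*2 + 2*2 = 10 = chi_rho(e) = 10.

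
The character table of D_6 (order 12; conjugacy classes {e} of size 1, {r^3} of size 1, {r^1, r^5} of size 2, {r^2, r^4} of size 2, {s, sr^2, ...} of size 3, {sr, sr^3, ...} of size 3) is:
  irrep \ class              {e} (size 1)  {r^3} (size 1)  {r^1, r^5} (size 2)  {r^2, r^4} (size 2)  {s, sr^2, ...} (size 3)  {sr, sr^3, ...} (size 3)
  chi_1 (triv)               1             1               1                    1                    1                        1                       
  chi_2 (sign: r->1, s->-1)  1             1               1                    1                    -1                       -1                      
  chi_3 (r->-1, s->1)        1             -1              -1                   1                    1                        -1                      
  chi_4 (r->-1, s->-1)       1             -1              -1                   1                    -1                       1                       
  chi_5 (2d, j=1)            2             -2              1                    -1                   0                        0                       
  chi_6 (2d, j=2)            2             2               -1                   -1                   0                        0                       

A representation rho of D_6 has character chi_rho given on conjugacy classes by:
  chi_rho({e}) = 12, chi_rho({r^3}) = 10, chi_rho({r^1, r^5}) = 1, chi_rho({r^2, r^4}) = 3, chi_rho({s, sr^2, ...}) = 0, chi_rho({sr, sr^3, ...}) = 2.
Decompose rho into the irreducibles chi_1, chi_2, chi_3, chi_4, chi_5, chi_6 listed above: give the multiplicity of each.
Multiplicities: chi_1: 3, chi_2: 2, chi_3: 0, chi_4: 1, chi_5: 0, chi_6: 3.

Argument: Use <chi_rho, chi> = (1/|G|) sum_C |C| * chi_rho(C) * conj(chi(C)) with |G| = 12 for each irreducible chi in the table:
  <chi_rho, chi_1> = (1/12)[1*(12)*conj(1) + 1*(10)*conj(1) + 2*(1)*conj(1) + 2*(3)*conj(1) + 3*(0)*conj(1) + 3*(2)*conj(1)]
      = (1/12)[(12) + (10) + (2) + (6) + (0) + (6)] = 36/12 = 3
  <chi_rho, chi_2> = (1/12)[1*(12)*conj(1) + 1*(10)*conj(1) + 2*(1)*conj(1) + 2*(3)*conj(1) + 3*(0)*conj(-1) + 3*(2)*conj(-1)]
      = (1/12)[(12) + (10) + (2) + (6) + (0) + (-6)] = 24/12 = 2
  <chi_rho, chi_3> = (1/12)[1*(12)*conj(1) + 1*(10)*conj(-1) + 2*(1)*conj(-1) + 2*(3)*conj(1) + 3*(0)*conj(1) + 3*(2)*conj(-1)]
      = (1/12)[(12) + (-10) + (-2) + (6) + (0) + (-6)] = 0/12 = 0
  <chi_rho, chi_4> = (1/12)[1*(12)*conj(1) + 1*(10)*conj(-1) + 2*(1)*conj(-1) + 2*(3)*conj(1) + 3*(0)*conj(-1) + 3*(2)*conj(1)]
      = (1/12)[(12) + (-10) + (-2) + (6) + (0) + (6)] = 12/12 = 1
  <chi_rho, chi_5> = (1/12)[1*(12)*conj(2) + 1*(10)*conj(-2) + 2*(1)*conj(1) + 2*(3)*conj(-1) + 3*(0)*conj(0) + 3*(2)*conj(0)]
      = (1/12)[(24) + (-20) + (2) + (-6) + (0) + (0)] = 0/12 = 0
  <chi_rho, chi_6> = (1/12)[1*(12)*conj(2) + 1*(10)*conj(2) + 2*(1)*conj(-1) + 2*(3)*conj(-1) + 3*(0)*conj(0) + 3*(2)*conj(0)]
      = (1/12)[(24) + (20) + (-2) + (-6) + (0) + (0)] = 36/12 = 3
Dimension check: dim(rho) = sum (mult * dim) = 3*1 + 2*1 + 0*1 + 1*1 + 0*2 + 3*2 = 12 = chi_rho(e) = 12.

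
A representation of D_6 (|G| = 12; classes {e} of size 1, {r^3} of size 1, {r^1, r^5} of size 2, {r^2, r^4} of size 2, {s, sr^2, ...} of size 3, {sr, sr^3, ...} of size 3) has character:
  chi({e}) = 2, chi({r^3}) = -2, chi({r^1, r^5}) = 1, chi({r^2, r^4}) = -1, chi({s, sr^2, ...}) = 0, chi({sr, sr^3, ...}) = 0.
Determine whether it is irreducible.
Irreducible: <chi, chi> = 1.

<chi, chi> = (1/|G|) sum_C |C| * |chi(C)|^2 = (1/12)[1*|2|^2 + 1*|-2|^2 + 2*|1|^2 + 2*|-1|^2 + 3*|0|^2 + 3*|0|^2]
  = (1/12)[(4) + (4) + (2) + (2) + (0) + (0)] = 12/12 = 1.
A character is irreducible iff <chi, chi> = 1, so this representation is irreducible.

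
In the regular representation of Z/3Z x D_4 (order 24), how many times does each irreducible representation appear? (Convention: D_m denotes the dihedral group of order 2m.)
Each irreducible V_i of dimension d_i appears with multiplicity d_i, i.e. rho_reg = (direct sum over all irreducibles V_i) d_i V_i. The irreducible dimensions for Z/3Z x D_4 are 1, 1, 1, 1, 1, 1, 1, 1, 1, 1, 1, 1, 2, 2, 2: 12 irreducibles of dimension 1, each with multiplicity 1; 3 irreducibles of dimension 2, each with multiplicity 2. Total dimension 12*1*1 + 3*2*2 = 24 = |G|.

Derivation: General theorem: in the regular representation of a finite group G, each irreducible appears with multiplicity equal to its dimension. Check: dim(rho_reg) = sum d_i^2 = 1 + 1 + 1 + 1 + 1 + 1 + 1 + 1 + 1 + 1 + 1 + 1 + 4 + 4 + 4 = 24 = |G|.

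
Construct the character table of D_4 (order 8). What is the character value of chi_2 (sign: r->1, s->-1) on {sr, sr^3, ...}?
Conjugacy classes: {e} of size 1, {r^2} of size 1, {r^1, r^3} of size 2, {s, sr^2, ...} of size 2, {sr, sr^3, ...} of size 2.
Character table:
  irrep \ class              {e} (size 1)  {r^2} (size 1)  {r^1, r^3} (size 2)  {s, sr^2, ...} (size 2)  {sr, sr^3, ...} (size 2)
  chi_1 (triv)               1             1               1                    1                        1                       
  chi_2 (sign: r->1, s->-1)  1             1               1                    -1                       -1                      
  chi_3 (r->-1, s->1)        1             1               -1                   1                        -1                      
  chi_4 (r->-1, s->-1)       1             1               -1                   -1                       1                       
  chi_5 (2d, j=1)            2             -2              0                    0                        0                       

Spot check: chi_2 (sign: r->1, s->-1) on {sr, sr^3, ...} = -1.

Working: D_4 has order 2*4 = 8 with 5 conjugacy classes, hence 5 irreducibles. Sum of squared dims 1 + 1 + 1 + 1 + 4 = 8 = |G|. Linear characters come from the abelianisation; the 2-dimensional irreps have character r^k -> 2*cos(2*pi*j*k/4), reflections -> 0.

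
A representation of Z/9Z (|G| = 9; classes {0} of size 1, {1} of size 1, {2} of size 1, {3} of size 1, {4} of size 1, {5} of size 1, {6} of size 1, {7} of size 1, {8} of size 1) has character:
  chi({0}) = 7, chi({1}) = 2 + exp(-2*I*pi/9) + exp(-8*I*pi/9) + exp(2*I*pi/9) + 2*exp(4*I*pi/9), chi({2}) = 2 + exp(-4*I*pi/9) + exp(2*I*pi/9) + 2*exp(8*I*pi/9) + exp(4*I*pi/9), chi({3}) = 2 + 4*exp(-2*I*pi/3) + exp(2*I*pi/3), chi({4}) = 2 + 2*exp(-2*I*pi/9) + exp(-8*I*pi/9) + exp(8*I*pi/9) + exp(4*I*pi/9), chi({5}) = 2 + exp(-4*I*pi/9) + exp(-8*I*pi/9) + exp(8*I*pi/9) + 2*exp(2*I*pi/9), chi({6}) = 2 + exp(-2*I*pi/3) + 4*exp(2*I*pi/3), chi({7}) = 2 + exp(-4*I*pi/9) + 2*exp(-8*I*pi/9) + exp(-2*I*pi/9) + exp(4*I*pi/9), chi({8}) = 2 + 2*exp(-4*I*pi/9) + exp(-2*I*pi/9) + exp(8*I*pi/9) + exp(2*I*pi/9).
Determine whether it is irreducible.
Not irreducible (reducible): <chi, chi> = 11 > 1.

Explanation: <chi, chi> = (1/|G|) sum_C |C| * |chi(C)|^2 = (1/9)[1*|7|^2 + 1*|2 + exp(-2*I*pi/9) + exp(-8*I*pi/9) + exp(2*I*pi/9) + 2*exp(4*I*pi/9)|^2 + 1*|2 + exp(-4*I*pi/9) + exp(2*I*pi/9) + 2*exp(8*I*pi/9) + exp(4*I*pi/9)|^2 + 1*|2 + 4*exp(-2*I*pi/3) + exp(2*I*pi/3)|^2 + 1*|2 + 2*exp(-2*I*pi/9) + exp(-8*I*pi/9) + exp(8*I*pi/9) + exp(4*I*pi/9)|^2 + 1*|2 + exp(-4*I*pi/9) + exp(-8*I*pi/9) + exp(8*I*pi/9) + 2*exp(2*I*pi/9)|^2 + 1*|2 + exp(-2*I*pi/3) + 4*exp(2*I*pi/3)|^2 + 1*|2 + exp(-4*I*pi/9) + 2*exp(-8*I*pi/9) + exp(-2*I*pi/9) + exp(4*I*pi/9)|^2 + 1*|2 + 2*exp(-4*I*pi/9) + exp(-2*I*pi/9) + exp(8*I*pi/9) + exp(2*I*pi/9)|^2]
  = (1/9)[(49) + (11 + 5*exp(-4*I*pi/9) + 5*exp(-2*I*pi/3) + 6*exp(-2*I*pi/9) + 3*exp(-8*I*pi/9) + 3*exp(8*I*pi/9) + 6*exp(2*I*pi/9) + 5*exp(2*I*pi/3) + 5*exp(4*I*pi/9)) + (11 + 6*exp(-4*I*pi/9) + 5*exp(-2*I*pi/3) + 3*exp(-2*I*pi/9) + 5*exp(-8*I*pi/9) + 5*exp(8*I*pi/9) + 3*exp(2*I*pi/9) + 5*exp(2*I*pi/3) + 6*exp(4*I*pi/9)) + (7) + (11 + 5*exp(-2*I*pi/3) + 5*exp(-2*I*pi/9) + 3*exp(-4*I*pi/9) + 6*exp(-8*I*pi/9) + 6*exp(8*I*pi/9) + 3*exp(4*I*pi/9) + 5*exp(2*I*pi/9) + 5*exp(2*I*pi/3)) + (11 + 5*exp(-2*I*pi/3) + 5*exp(-2*I*pi/9) + 3*exp(-4*I*pi/9) + 6*exp(-8*I*pi/9) + 6*exp(8*I*pi/9) + 3*exp(4*I*pi/9) + 5*exp(2*I*pi/9) + 5*exp(2*I*pi/3)) + (7) + (11 + 6*exp(-4*I*pi/9) + 5*exp(-2*I*pi/3) + 3*exp(-2*I*pi/9) + 5*exp(-8*I*pi/9) + 5*exp(8*I*pi/9) + 3*exp(2*I*pi/9) + 5*exp(2*I*pi/3) + 6*exp(4*I*pi/9)) + (11 + 5*exp(-4*I*pi/9) + 5*exp(-2*I*pi/3) + 6*exp(-2*I*pi/9) + 3*exp(-8*I*pi/9) + 3*exp(8*I*pi/9) + 6*exp(2*I*pi/9) + 5*exp(2*I*pi/3) + 5*exp(4*I*pi/9))] = 99/9 = 11.
(Exp terms are combined using exp(i*s)*conj(exp(i*t)) = exp(i*(s-t)), and sums of them are collapsed using the identity that for every m > 1 the m distinct m-th roots of unity sum to 0, e.g. 1 + exp(2*I*pi/3) + exp(-2*I*pi/3) = 0.)
A character is irreducible iff <chi, chi> = 1, so this representation is reducible.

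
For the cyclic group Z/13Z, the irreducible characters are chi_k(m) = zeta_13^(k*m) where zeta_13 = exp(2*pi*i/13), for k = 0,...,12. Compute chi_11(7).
chi_11(7) = zeta_13^77 = exp(-2*I*pi/13)

Argument: chi_11(7) = zeta_13^(11*7) = zeta_13^77. Since zeta_13^13 = 1, this equals zeta_13^12 = exp(2*pi*i*12/13) = exp(-2*I*pi/13).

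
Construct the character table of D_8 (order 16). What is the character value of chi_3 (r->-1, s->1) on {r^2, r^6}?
Conjugacy classes: {e} of size 1, {r^4} of size 1, {r^1, r^7} of size 2, {r^2, r^6} of size 2, {r^3, r^5} of size 2, {s, sr^2, ...} of size 4, {sr, sr^3, ...} of size 4.
Character table:
  irrep \ class              {e} (size 1)  {r^4} (size 1)  {r^1, r^7} (size 2)  {r^2, r^6} (size 2)  {r^3, r^5} (size 2)  {s, sr^2, ...} (size 4)  {sr, sr^3, ...} (size 4)
  chi_1 (triv)               1             1               1                    1                    1                    1                        1                       
  chi_2 (sign: r->1, s->-1)  1             1               1                    1                    1                    -1                       -1                      
  chi_3 (r->-1, s->1)        1             1               -1                   1                    -1                   1                        -1                      
  chi_4 (r->-1, s->-1)       1             1               -1                   1                    -1                   -1                       1                       
  chi_5 (2d, j=1)            2             -2              sqrt(2)              0                    -sqrt(2)             0                        0                       
  chi_6 (2d, j=2)            2             2               0                    -2                   0                    0                        0                       
  chi_7 (2d, j=3)            2             -2              -sqrt(2)             0                    sqrt(2)              0                        0                       

Spot check: chi_3 (r->-1, s->1) on {r^2, r^6} = 1.

Explanation: D_8 has order 2*8 = 16 with 7 conjugacy classes, hence 7 irreducibles. Sum of squared dims 1 + 1 + 1 + 1 + 4 + 4 + 4 = 16 = |G|. Linear characters come from the abelianisation; the 2-dimensional irreps have character r^k -> 2*cos(2*pi*j*k/8), reflections -> 0.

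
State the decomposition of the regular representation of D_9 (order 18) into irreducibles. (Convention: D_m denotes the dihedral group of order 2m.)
Each irreducible V_i of dimension d_i appears with multiplicity d_i, i.e. rho_reg = (direct sum over all irreducibles V_i) d_i V_i. The irreducible dimensions for D_9 are 1, 1, 2, 2, 2, 2: 2 irreducibles of dimension 1, each with multiplicity 1; 4 irreducibles of dimension 2, each with multiplicity 2. Total dimension 2*1*1 + 4*2*2 = 18 = |G|.

Derivation: General theorem: in the regular representation of a finite group G, each irreducible appears with multiplicity equal to its dimension. Check: dim(rho_reg) = sum d_i^2 = 1 + 1 + 4 + 4 + 4 + 4 = 18 = |G|.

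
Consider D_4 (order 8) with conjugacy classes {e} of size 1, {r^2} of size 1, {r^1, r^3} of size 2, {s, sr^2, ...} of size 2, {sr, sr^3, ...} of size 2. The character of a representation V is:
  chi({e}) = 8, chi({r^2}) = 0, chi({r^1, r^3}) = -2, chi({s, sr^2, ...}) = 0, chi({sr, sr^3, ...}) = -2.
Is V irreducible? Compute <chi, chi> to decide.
Not irreducible (reducible): <chi, chi> = 10 > 1.

Details: <chi, chi> = (1/|G|) sum_C |C| * |chi(C)|^2 = (1/8)[1*|8|^2 + 1*|0|^2 + 2*|-2|^2 + 2*|0|^2 + 2*|-2|^2]
  = (1/8)[(64) + (0) + (8) + (0) + (8)] = 80/8 = 10.
A character is irreducible iff <chi, chi> = 1, so this representation is reducible.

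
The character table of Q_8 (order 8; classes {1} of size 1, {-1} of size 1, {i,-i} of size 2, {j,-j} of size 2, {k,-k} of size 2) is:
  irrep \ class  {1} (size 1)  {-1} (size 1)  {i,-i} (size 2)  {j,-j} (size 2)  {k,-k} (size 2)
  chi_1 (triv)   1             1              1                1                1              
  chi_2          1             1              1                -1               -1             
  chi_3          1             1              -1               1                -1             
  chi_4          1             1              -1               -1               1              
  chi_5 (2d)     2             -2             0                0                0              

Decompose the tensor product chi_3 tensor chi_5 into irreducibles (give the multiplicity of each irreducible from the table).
chi_3 tensor chi_5 = chi_5 (all other irreducibles have multiplicity 0).

Details: The character of a tensor product is the pointwise product (chi_3 * chi_5)(C) = chi_3(C) * chi_5(C):
  {1}: (1)*(2), {-1}: (1)*(-2), {i,-i}: (-1)*(0), {j,-j}: (1)*(0), {k,-k}: (-1)*(0)
so (chi_3 * chi_5) takes values
  {1} -> 2, {-1} -> -2, {i,-i} -> 0, {j,-j} -> 0, {k,-k} -> 0.
Now take the inner product of this character with each irreducible chi from the table, <chi_3*chi_5, chi> = (1/8) sum_C |C| (chi_3*chi_5)(C) conj(chi(C)):
  <chi_3*chi_5, chi_1> = (1/8)[1*(2)*conj(1) + 1*(-2)*conj(1) + 2*(0)*conj(1) + 2*(0)*conj(1) + 2*(0)*conj(1)]
      = (1/8)[(2) + (-2) + (0) + (0) + (0)] = 0/8 = 0
  <chi_3*chi_5, chi_2> = (1/8)[1*(2)*conj(1) + 1*(-2)*conj(1) + 2*(0)*conj(1) + 2*(0)*conj(-1) + 2*(0)*conj(-1)]
      = (1/8)[(2) + (-2) + (0) + (0) + (0)] = 0/8 = 0
  <chi_3*chi_5, chi_3> = (1/8)[1*(2)*conj(1) + 1*(-2)*conj(1) + 2*(0)*conj(-1) + 2*(0)*conj(1) + 2*(0)*conj(-1)]
      = (1/8)[(2) + (-2) + (0) + (0) + (0)] = 0/8 = 0
  <chi_3*chi_5, chi_4> = (1/8)[1*(2)*conj(1) + 1*(-2)*conj(1) + 2*(0)*conj(-1) + 2*(0)*conj(-1) + 2*(0)*conj(1)]
      = (1/8)[(2) + (-2) + (0) + (0) + (0)] = 0/8 = 0
  <chi_3*chi_5, chi_5> = (1/8)[1*(2)*conj(2) + 1*(-2)*conj(-2) + 2*(0)*conj(0) + 2*(0)*conj(0) + 2*(0)*conj(0)]
      = (1/8)[(4) + (4) + (0) + (0) + (0)] = 8/8 = 1
Hence the multiplicities are chi_5: 1. Dimension check: dim(chi_3)*dim(chi_5) = 1*2 = 2 and sum (mult * dim) = 1*2 = 2.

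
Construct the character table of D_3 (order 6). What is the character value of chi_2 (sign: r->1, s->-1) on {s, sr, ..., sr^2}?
Conjugacy classes: {e} of size 1, {r^1, r^2} of size 2, {s, sr, ..., sr^2} of size 3.
Character table:
  irrep \ class              {e} (size 1)  {r^1, r^2} (size 2)  {s, sr, ..., sr^2} (size 3)
  chi_1 (triv)               1             1                    1                          
  chi_2 (sign: r->1, s->-1)  1             1                    -1                         
  chi_3 (2d, j=1)            2             -1                   0                          

Spot check: chi_2 (sign: r->1, s->-1) on {s, sr, ..., sr^2} = -1.

Solution. D_3 has order 2*3 = 6 with 3 conjugacy classes, hence 3 irreducibles. Sum of squared dims 1 + 1 + 4 = 6 = |G|. Linear characters come from the abelianisation; the 2-dimensional irreps have character r^k -> 2*cos(2*pi*j*k/3), reflections -> 0.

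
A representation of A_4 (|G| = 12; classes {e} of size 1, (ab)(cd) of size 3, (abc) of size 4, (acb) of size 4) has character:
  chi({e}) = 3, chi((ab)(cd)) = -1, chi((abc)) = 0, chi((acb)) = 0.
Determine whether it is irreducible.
Irreducible: <chi, chi> = 1.

Solution. <chi, chi> = (1/|G|) sum_C |C| * |chi(C)|^2 = (1/12)[1*|3|^2 + 3*|-1|^2 + 4*|0|^2 + 4*|0|^2]
  = (1/12)[(9) + (3) + (0) + (0)] = 12/12 = 1.
(Exp terms are combined using exp(i*s)*conj(exp(i*t)) = exp(i*(s-t)), and sums of them are collapsed using the identity that for every m > 1 the m distinct m-th roots of unity sum to 0, e.g. 1 + exp(2*I*pi/3) + exp(-2*I*pi/3) = 0.)
A character is irreducible iff <chi, chi> = 1, so this representation is irreducible.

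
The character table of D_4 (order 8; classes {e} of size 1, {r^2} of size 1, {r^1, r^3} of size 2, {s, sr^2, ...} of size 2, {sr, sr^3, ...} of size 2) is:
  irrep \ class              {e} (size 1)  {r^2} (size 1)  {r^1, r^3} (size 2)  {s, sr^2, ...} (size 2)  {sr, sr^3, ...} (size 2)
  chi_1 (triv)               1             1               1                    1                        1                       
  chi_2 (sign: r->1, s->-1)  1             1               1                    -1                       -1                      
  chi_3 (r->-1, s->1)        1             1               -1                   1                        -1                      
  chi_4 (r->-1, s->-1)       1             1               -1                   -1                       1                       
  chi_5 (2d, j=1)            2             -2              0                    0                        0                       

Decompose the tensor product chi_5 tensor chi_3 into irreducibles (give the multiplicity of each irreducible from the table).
chi_5 tensor chi_3 = chi_5 (all other irreducibles have multiplicity 0).

Argument: The character of a tensor product is the pointwise product (chi_5 * chi_3)(C) = chi_5(C) * chi_3(C):
  {e}: (2)*(1), {r^2}: (-2)*(1), {r^1, r^3}: (0)*(-1), {s, sr^2, ...}: (0)*(1), {sr, sr^3, ...}: (0)*(-1)
so (chi_5 * chi_3) takes values
  {e} -> 2, {r^2} -> -2, {r^1, r^3} -> 0, {s, sr^2, ...} -> 0, {sr, sr^3, ...} -> 0.
Now take the inner product of this character with each irreducible chi from the table, <chi_5*chi_3, chi> = (1/8) sum_C |C| (chi_5*chi_3)(C) conj(chi(C)):
  <chi_5*chi_3, chi_1> = (1/8)[1*(2)*conj(1) + 1*(-2)*conj(1) + 2*(0)*conj(1) + 2*(0)*conj(1) + 2*(0)*conj(1)]
      = (1/8)[(2) + (-2) + (0) + (0) + (0)] = 0/8 = 0
  <chi_5*chi_3, chi_2> = (1/8)[1*(2)*conj(1) + 1*(-2)*conj(1) + 2*(0)*conj(1) + 2*(0)*conj(-1) + 2*(0)*conj(-1)]
      = (1/8)[(2) + (-2) + (0) + (0) + (0)] = 0/8 = 0
  <chi_5*chi_3, chi_3> = (1/8)[1*(2)*conj(1) + 1*(-2)*conj(1) + 2*(0)*conj(-1) + 2*(0)*conj(1) + 2*(0)*conj(-1)]
      = (1/8)[(2) + (-2) + (0) + (0) + (0)] = 0/8 = 0
  <chi_5*chi_3, chi_4> = (1/8)[1*(2)*conj(1) + 1*(-2)*conj(1) + 2*(0)*conj(-1) + 2*(0)*conj(-1) + 2*(0)*conj(1)]
      = (1/8)[(2) + (-2) + (0) + (0) + (0)] = 0/8 = 0
  <chi_5*chi_3, chi_5> = (1/8)[1*(2)*conj(2) + 1*(-2)*conj(-2) + 2*(0)*conj(0) + 2*(0)*conj(0) + 2*(0)*conj(0)]
      = (1/8)[(4) + (4) + (0) + (0) + (0)] = 8/8 = 1
Hence the multiplicities are chi_5: 1. Dimension check: dim(chi_5)*dim(chi_3) = 2*1 = 2 and sum (mult * dim) = 1*2 = 2.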